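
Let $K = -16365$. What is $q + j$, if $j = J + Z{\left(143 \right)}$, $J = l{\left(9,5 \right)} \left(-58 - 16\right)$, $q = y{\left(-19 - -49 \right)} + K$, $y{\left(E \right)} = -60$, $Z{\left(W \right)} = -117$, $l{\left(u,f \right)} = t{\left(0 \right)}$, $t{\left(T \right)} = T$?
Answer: $-16542$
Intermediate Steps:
$l{\left(u,f \right)} = 0$
$q = -16425$ ($q = -60 - 16365 = -16425$)
$J = 0$ ($J = 0 \left(-58 - 16\right) = 0 \left(-74\right) = 0$)
$j = -117$ ($j = 0 - 117 = -117$)
$q + j = -16425 - 117 = -16542$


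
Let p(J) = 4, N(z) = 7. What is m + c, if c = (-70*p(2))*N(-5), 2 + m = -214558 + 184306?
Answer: -32214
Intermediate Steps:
m = -30254 (m = -2 + (-214558 + 184306) = -2 - 30252 = -30254)
c = -1960 (c = -70*4*7 = -280*7 = -1960)
m + c = -30254 - 1960 = -32214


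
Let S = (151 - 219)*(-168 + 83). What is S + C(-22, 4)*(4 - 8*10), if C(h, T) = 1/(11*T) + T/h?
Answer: 63713/11 ≈ 5792.1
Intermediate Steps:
S = 5780 (S = -68*(-85) = 5780)
C(h, T) = 1/(11*T) + T/h
S + C(-22, 4)*(4 - 8*10) = 5780 + ((1/11)/4 + 4/(-22))*(4 - 8*10) = 5780 + ((1/11)*(¼) + 4*(-1/22))*(4 - 80) = 5780 + (1/44 - 2/11)*(-76) = 5780 - 7/44*(-76) = 5780 + 133/11 = 63713/11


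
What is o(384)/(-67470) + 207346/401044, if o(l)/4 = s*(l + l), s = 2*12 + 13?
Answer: -2632885883/2254869890 ≈ -1.1676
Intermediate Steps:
s = 37 (s = 24 + 13 = 37)
o(l) = 296*l (o(l) = 4*(37*(l + l)) = 4*(37*(2*l)) = 4*(74*l) = 296*l)
o(384)/(-67470) + 207346/401044 = (296*384)/(-67470) + 207346/401044 = 113664*(-1/67470) + 207346*(1/401044) = -18944/11245 + 103673/200522 = -2632885883/2254869890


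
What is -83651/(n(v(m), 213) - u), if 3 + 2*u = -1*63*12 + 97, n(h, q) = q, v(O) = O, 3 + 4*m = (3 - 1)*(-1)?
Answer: -83651/544 ≈ -153.77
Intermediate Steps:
m = -5/4 (m = -¾ + ((3 - 1)*(-1))/4 = -¾ + (2*(-1))/4 = -¾ + (¼)*(-2) = -¾ - ½ = -5/4 ≈ -1.2500)
u = -331 (u = -3/2 + (-1*63*12 + 97)/2 = -3/2 + (-63*12 + 97)/2 = -3/2 + (-756 + 97)/2 = -3/2 + (½)*(-659) = -3/2 - 659/2 = -331)
-83651/(n(v(m), 213) - u) = -83651/(213 - 1*(-331)) = -83651/(213 + 331) = -83651/544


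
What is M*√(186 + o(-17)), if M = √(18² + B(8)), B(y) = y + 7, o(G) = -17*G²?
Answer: I*√1602453 ≈ 1265.9*I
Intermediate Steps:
B(y) = 7 + y
M = √339 (M = √(18² + (7 + 8)) = √(324 + 15) = √339 ≈ 18.412)
M*√(186 + o(-17)) = √339*√(186 - 17*(-17)²) = √339*√(186 - 17*289) = √339*√(186 - 4913) = √339*√(-4727) = √339*(I*√4727) = I*√1602453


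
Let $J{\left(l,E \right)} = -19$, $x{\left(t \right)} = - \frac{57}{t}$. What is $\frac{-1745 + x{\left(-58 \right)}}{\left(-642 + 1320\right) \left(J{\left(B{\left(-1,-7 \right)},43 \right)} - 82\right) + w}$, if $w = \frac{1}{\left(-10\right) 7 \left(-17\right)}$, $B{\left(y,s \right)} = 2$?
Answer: $\frac{60186035}{2363175751} \approx 0.025468$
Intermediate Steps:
$w = \frac{1}{1190}$ ($w = \frac{1}{\left(-70\right) \left(-17\right)} = \frac{1}{1190} \approx 0.00084034$)
$\frac{-1745 + x{\left(-58 \right)}}{\left(-642 + 1320\right) \left(J{\left(B{\left(-1,-7 \right)},43 \right)} - 82\right) + w} = \frac{-1745 - \frac{57}{-58}}{\left(-642 + 1320\right) \left(-19 - 82\right) + \frac{1}{1190}} = \frac{-1745 - - \frac{57}{58}}{678 \left(-101\right) + \frac{1}{1190}} = \frac{-1745 + \frac{57}{58}}{-68478 + \frac{1}{1190}} = - \frac{101153}{58 \left(- \frac{81488819}{1190}\right)} = \left(- \frac{101153}{58}\right) \left(- \frac{1190}{81488819}\right) = \frac{60186035}{2363175751}$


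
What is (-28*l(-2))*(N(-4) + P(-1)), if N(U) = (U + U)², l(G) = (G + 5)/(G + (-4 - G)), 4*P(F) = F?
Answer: 5355/4 ≈ 1338.8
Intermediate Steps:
P(F) = F/4
l(G) = -5/4 - G/4 (l(G) = (5 + G)/(-4) = (5 + G)*(-¼) = -5/4 - G/4)
N(U) = 4*U² (N(U) = (2*U)² = 4*U²)
(-28*l(-2))*(N(-4) + P(-1)) = (-28*(-5/4 - ¼*(-2)))*(4*(-4)² + (¼)*(-1)) = (-28*(-5/4 + ½))*(4*16 - ¼) = (-28*(-¾))*(64 - ¼) = 21*(255/4) = 5355/4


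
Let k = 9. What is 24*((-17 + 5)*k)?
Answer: -2592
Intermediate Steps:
24*((-17 + 5)*k) = 24*((-17 + 5)*9) = 24*(-12*9) = 24*(-108) = -2592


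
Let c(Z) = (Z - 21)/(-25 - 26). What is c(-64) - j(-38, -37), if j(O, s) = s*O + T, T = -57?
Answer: -4042/3 ≈ -1347.3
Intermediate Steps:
j(O, s) = -57 + O*s (j(O, s) = s*O - 57 = O*s - 57 = -57 + O*s)
c(Z) = 7/17 - Z/51 (c(Z) = (-21 + Z)/(-51) = (-21 + Z)*(-1/51) = 7/17 - Z/51)
c(-64) - j(-38, -37) = (7/17 - 1/51*(-64)) - (-57 - 38*(-37)) = (7/17 + 64/51) - (-57 + 1406) = 5/3 - 1*1349 = 5/3 - 1349 = -4042/3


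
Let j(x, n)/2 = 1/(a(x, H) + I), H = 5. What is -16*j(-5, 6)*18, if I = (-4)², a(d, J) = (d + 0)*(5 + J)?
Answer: 288/17 ≈ 16.941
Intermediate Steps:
a(d, J) = d*(5 + J)
I = 16
j(x, n) = 2/(16 + 10*x) (j(x, n) = 2/(x*(5 + 5) + 16) = 2/(x*10 + 16) = 2/(10*x + 16) = 2/(16 + 10*x))
-16*j(-5, 6)*18 = -16/(8 + 5*(-5))*18 = -16/(8 - 25)*18 = -16/(-17)*18 = -16*(-1/17)*18 = (16/17)*18 = 288/17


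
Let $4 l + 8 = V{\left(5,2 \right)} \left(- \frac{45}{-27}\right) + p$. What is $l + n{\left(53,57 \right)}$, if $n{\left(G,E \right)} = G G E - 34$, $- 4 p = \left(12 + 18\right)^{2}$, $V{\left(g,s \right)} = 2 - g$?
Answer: $\frac{320039}{2} \approx 1.6002 \cdot 10^{5}$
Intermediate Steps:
$p = -225$ ($p = - \frac{\left(12 + 18\right)^{2}}{4} = - \frac{30^{2}}{4} = \left(- \frac{1}{4}\right) 900 = -225$)
$n{\left(G,E \right)} = -34 + E G^{2}$ ($n{\left(G,E \right)} = G^{2} E - 34 = E G^{2} - 34 = -34 + E G^{2}$)
$l = - \frac{119}{2}$ ($l = -2 + \frac{\left(2 - 5\right) \left(- \frac{45}{-27}\right) - 225}{4} = -2 + \frac{\left(2 - 5\right) \left(\left(-45\right) \left(- \frac{1}{27}\right)\right) - 225}{4} = -2 + \frac{\left(-3\right) \frac{5}{3} - 225}{4} = -2 + \frac{-5 - 225}{4} = -2 + \frac{1}{4} \left(-230\right) = -2 - \frac{115}{2} = - \frac{119}{2} \approx -59.5$)
$l + n{\left(53,57 \right)} = - \frac{119}{2} - \left(34 - 57 \cdot 53^{2}\right) = - \frac{119}{2} + \left(-34 + 57 \cdot 2809\right) = - \frac{119}{2} + \left(-34 + 160113\right) = - \frac{119}{2} + 160079 = \frac{320039}{2}$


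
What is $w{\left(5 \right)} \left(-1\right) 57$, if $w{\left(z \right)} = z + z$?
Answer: $-570$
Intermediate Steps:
$w{\left(z \right)} = 2 z$
$w{\left(5 \right)} \left(-1\right) 57 = 2 \cdot 5 \left(-1\right) 57 = 10 \left(-1\right) 57 = \left(-10\right) 57 = -570$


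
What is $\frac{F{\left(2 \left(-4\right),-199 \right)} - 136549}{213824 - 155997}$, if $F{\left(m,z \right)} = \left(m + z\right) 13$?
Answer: $- \frac{139240}{57827} \approx -2.4079$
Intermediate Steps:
$F{\left(m,z \right)} = 13 m + 13 z$
$\frac{F{\left(2 \left(-4\right),-199 \right)} - 136549}{213824 - 155997} = \frac{\left(13 \cdot 2 \left(-4\right) + 13 \left(-199\right)\right) - 136549}{213824 - 155997} = \frac{\left(13 \left(-8\right) - 2587\right) - 136549}{57827} = \left(\left(-104 - 2587\right) - 136549\right) \frac{1}{57827} = \left(-2691 - 136549\right) \frac{1}{57827} = \left(-139240\right) \frac{1}{57827} = - \frac{139240}{57827}$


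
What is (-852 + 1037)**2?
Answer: 34225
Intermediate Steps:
(-852 + 1037)**2 = 185**2 = 34225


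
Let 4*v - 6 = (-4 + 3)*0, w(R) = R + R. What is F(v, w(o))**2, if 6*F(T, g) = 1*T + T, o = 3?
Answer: 1/4 ≈ 0.25000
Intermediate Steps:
w(R) = 2*R
v = 3/2 (v = 3/2 + ((-4 + 3)*0)/4 = 3/2 + (-1*0)/4 = 3/2 + (1/4)*0 = 3/2 + 0 = 3/2 ≈ 1.5000)
F(T, g) = T/3 (F(T, g) = (1*T + T)/6 = (T + T)/6 = (2*T)/6 = T/3)
F(v, w(o))**2 = ((1/3)*(3/2))**2 = (1/2)**2 = 1/4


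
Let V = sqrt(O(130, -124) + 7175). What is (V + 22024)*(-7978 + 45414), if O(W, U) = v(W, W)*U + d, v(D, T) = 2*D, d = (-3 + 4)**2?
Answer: 824490464 + 74872*I*sqrt(6266) ≈ 8.2449e+8 + 5.9267e+6*I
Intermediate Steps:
d = 1 (d = 1**2 = 1)
O(W, U) = 1 + 2*U*W (O(W, U) = (2*W)*U + 1 = 2*U*W + 1 = 1 + 2*U*W)
V = 2*I*sqrt(6266) (V = sqrt((1 + 2*(-124)*130) + 7175) = sqrt((1 - 32240) + 7175) = sqrt(-32239 + 7175) = sqrt(-25064) = 2*I*sqrt(6266) ≈ 158.32*I)
(V + 22024)*(-7978 + 45414) = (2*I*sqrt(6266) + 22024)*(-7978 + 45414) = (22024 + 2*I*sqrt(6266))*37436 = 824490464 + 74872*I*sqrt(6266)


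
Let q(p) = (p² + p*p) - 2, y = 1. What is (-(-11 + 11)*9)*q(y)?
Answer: 0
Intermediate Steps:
q(p) = -2 + 2*p² (q(p) = (p² + p²) - 2 = 2*p² - 2 = -2 + 2*p²)
(-(-11 + 11)*9)*q(y) = (-(-11 + 11)*9)*(-2 + 2*1²) = (-0*9)*(-2 + 2*1) = (-1*0)*(-2 + 2) = 0*0 = 0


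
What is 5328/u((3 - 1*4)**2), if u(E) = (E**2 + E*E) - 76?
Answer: -72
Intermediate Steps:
u(E) = -76 + 2*E**2 (u(E) = (E**2 + E**2) - 76 = 2*E**2 - 76 = -76 + 2*E**2)
5328/u((3 - 1*4)**2) = 5328/(-76 + 2*((3 - 1*4)**2)**2) = 5328/(-76 + 2*((3 - 4)**2)**2) = 5328/(-76 + 2*((-1)**2)**2) = 5328/(-76 + 2*1**2) = 5328/(-76 + 2*1) = 5328/(-76 + 2) = 5328/(-74) = 5328*(-1/74) = -72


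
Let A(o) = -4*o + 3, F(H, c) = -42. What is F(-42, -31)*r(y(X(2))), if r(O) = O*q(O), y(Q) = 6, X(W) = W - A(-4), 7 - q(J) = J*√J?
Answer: -1764 + 1512*√6 ≈ 1939.6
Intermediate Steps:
A(o) = 3 - 4*o
q(J) = 7 - J^(3/2) (q(J) = 7 - J*√J = 7 - J^(3/2))
X(W) = -19 + W (X(W) = W - (3 - 4*(-4)) = W - (3 + 16) = W - 1*19 = W - 19 = -19 + W)
r(O) = O*(7 - O^(3/2))
F(-42, -31)*r(y(X(2))) = -42*(-6^(5/2) + 7*6) = -42*(-36*√6 + 42) = -42*(42 - 36*√6) = -1764 + 1512*√6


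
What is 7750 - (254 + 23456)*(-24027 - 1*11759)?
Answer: 848493810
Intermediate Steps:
7750 - (254 + 23456)*(-24027 - 1*11759) = 7750 - 23710*(-24027 - 11759) = 7750 - 23710*(-35786) = 7750 - 1*(-848486060) = 7750 + 848486060 = 848493810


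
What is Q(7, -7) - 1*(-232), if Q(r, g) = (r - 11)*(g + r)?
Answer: 232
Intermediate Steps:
Q(r, g) = (-11 + r)*(g + r)
Q(7, -7) - 1*(-232) = (7**2 - 11*(-7) - 11*7 - 7*7) - 1*(-232) = (49 + 77 - 77 - 49) + 232 = 0 + 232 = 232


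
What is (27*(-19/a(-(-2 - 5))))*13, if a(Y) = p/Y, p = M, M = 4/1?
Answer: -46683/4 ≈ -11671.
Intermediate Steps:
M = 4 (M = 4*1 = 4)
p = 4
a(Y) = 4/Y
(27*(-19/a(-(-2 - 5))))*13 = (27*(-19/(4/((-(-2 - 5))))))*13 = (27*(-19/(4/((-1*(-7))))))*13 = (27*(-19/(4/7)))*13 = (27*(-19/(4*(⅐))))*13 = (27*(-19/4/7))*13 = (27*(-19*7/4))*13 = (27*(-133/4))*13 = -3591/4*13 = -46683/4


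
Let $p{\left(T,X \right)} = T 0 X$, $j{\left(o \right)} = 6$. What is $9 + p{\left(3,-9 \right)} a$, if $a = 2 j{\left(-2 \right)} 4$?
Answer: $9$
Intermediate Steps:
$p{\left(T,X \right)} = 0$ ($p{\left(T,X \right)} = 0 X = 0$)
$a = 48$ ($a = 2 \cdot 6 \cdot 4 = 12 \cdot 4 = 48$)
$9 + p{\left(3,-9 \right)} a = 9 + 0 \cdot 48 = 9 + 0 = 9$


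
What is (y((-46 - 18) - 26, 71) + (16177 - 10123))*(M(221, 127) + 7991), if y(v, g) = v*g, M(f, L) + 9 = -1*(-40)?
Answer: -2695392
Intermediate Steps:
M(f, L) = 31 (M(f, L) = -9 - 1*(-40) = -9 + 40 = 31)
y(v, g) = g*v
(y((-46 - 18) - 26, 71) + (16177 - 10123))*(M(221, 127) + 7991) = (71*((-46 - 18) - 26) + (16177 - 10123))*(31 + 7991) = (71*(-64 - 26) + 6054)*8022 = (71*(-90) + 6054)*8022 = (-6390 + 6054)*8022 = -336*8022 = -2695392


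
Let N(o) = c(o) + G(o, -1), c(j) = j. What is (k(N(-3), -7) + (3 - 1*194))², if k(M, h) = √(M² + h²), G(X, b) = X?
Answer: (191 - √85)² ≈ 33044.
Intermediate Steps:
N(o) = 2*o (N(o) = o + o = 2*o)
(k(N(-3), -7) + (3 - 1*194))² = (√((2*(-3))² + (-7)²) + (3 - 1*194))² = (√((-6)² + 49) + (3 - 194))² = (√(36 + 49) - 191)² = (√85 - 191)² = (-191 + √85)²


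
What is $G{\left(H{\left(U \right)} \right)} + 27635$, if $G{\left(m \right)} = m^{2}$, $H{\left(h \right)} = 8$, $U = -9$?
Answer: $27699$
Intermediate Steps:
$G{\left(H{\left(U \right)} \right)} + 27635 = 8^{2} + 27635 = 64 + 27635 = 27699$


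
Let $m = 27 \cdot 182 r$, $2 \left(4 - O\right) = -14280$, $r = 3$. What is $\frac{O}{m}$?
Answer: $\frac{3572}{7371} \approx 0.4846$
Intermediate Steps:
$O = 7144$ ($O = 4 - -7140 = 4 + 7140 = 7144$)
$m = 14742$ ($m = 27 \cdot 182 \cdot 3 = 27 \cdot 546 = 14742$)
$\frac{O}{m} = \frac{7144}{14742} = 7144 \cdot \frac{1}{14742} = \frac{3572}{7371}$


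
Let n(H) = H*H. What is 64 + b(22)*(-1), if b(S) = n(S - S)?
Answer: 64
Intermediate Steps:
n(H) = H²
b(S) = 0 (b(S) = (S - S)² = 0² = 0)
64 + b(22)*(-1) = 64 + 0*(-1) = 64 + 0 = 64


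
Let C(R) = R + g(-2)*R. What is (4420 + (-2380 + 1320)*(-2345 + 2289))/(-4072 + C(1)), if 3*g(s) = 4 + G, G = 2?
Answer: -63780/4069 ≈ -15.675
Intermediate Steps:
g(s) = 2 (g(s) = (4 + 2)/3 = (⅓)*6 = 2)
C(R) = 3*R (C(R) = R + 2*R = 3*R)
(4420 + (-2380 + 1320)*(-2345 + 2289))/(-4072 + C(1)) = (4420 + (-2380 + 1320)*(-2345 + 2289))/(-4072 + 3*1) = (4420 - 1060*(-56))/(-4072 + 3) = (4420 + 59360)/(-4069) = 63780*(-1/4069) = -63780/4069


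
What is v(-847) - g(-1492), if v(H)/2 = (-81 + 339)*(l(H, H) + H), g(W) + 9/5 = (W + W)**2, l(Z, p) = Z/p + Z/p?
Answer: -46701371/5 ≈ -9.3403e+6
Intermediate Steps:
l(Z, p) = 2*Z/p
g(W) = -9/5 + 4*W**2 (g(W) = -9/5 + (W + W)**2 = -9/5 + (2*W)**2 = -9/5 + 4*W**2)
v(H) = 1032 + 516*H (v(H) = 2*((-81 + 339)*(2*H/H + H)) = 2*(258*(2 + H)) = 2*(516 + 258*H) = 1032 + 516*H)
v(-847) - g(-1492) = (1032 + 516*(-847)) - (-9/5 + 4*(-1492)**2) = (1032 - 437052) - (-9/5 + 4*2226064) = -436020 - (-9/5 + 8904256) = -436020 - 1*44521271/5 = -436020 - 44521271/5 = -46701371/5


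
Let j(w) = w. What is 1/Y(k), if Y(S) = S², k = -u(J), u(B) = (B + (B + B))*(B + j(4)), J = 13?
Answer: 1/439569 ≈ 2.2750e-6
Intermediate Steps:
u(B) = 3*B*(4 + B) (u(B) = (B + (B + B))*(B + 4) = (B + 2*B)*(4 + B) = (3*B)*(4 + B) = 3*B*(4 + B))
k = -663 (k = -3*13*(4 + 13) = -3*13*17 = -1*663 = -663)
1/Y(k) = 1/((-663)²) = 1/439569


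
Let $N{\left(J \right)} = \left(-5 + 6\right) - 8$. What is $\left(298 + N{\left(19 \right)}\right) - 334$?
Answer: $-43$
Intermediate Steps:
$N{\left(J \right)} = -7$ ($N{\left(J \right)} = 1 - 8 = -7$)
$\left(298 + N{\left(19 \right)}\right) - 334 = \left(298 - 7\right) - 334 = 291 - 334 = -43$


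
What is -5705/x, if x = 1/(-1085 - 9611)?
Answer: 61020680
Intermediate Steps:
x = -1/10696 (x = 1/(-10696) = -1/10696 ≈ -9.3493e-5)
-5705/x = -5705/(-1/10696) = -5705*(-10696) = 61020680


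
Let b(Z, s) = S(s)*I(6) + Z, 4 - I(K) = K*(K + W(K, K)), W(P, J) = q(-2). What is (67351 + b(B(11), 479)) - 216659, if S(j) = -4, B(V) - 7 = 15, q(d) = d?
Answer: -149206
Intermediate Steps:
B(V) = 22 (B(V) = 7 + 15 = 22)
W(P, J) = -2
I(K) = 4 - K*(-2 + K) (I(K) = 4 - K*(K - 2) = 4 - K*(-2 + K))
b(Z, s) = 80 + Z (b(Z, s) = -4*(4 - 1*6² + 2*6) + Z = -4*(4 - 1*36 + 12) + Z = -4*(4 - 36 + 12) + Z = -4*(-20) + Z = 80 + Z)
(67351 + b(B(11), 479)) - 216659 = (67351 + (80 + 22)) - 216659 = (67351 + 102) - 216659 = 67453 - 216659 = -149206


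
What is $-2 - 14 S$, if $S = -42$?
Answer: $586$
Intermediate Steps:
$-2 - 14 S = -2 - -588 = -2 + 588 = 586$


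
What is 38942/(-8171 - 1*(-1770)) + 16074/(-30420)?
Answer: -71528073/10817690 ≈ -6.6121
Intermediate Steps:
38942/(-8171 - 1*(-1770)) + 16074/(-30420) = 38942/(-8171 + 1770) + 16074*(-1/30420) = 38942/(-6401) - 893/1690 = 38942*(-1/6401) - 893/1690 = -38942/6401 - 893/1690 = -71528073/10817690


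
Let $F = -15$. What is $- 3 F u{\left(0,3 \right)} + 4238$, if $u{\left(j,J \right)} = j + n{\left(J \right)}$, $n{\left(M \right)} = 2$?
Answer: $4328$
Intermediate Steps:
$u{\left(j,J \right)} = 2 + j$ ($u{\left(j,J \right)} = j + 2 = 2 + j$)
$- 3 F u{\left(0,3 \right)} + 4238 = \left(-3\right) \left(-15\right) \left(2 + 0\right) + 4238 = 45 \cdot 2 + 4238 = 90 + 4238 = 4328$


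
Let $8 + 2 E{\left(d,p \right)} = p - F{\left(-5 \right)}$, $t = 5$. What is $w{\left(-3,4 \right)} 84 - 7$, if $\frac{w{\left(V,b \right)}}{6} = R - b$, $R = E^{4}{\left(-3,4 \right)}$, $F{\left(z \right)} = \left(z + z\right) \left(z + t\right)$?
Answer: $6041$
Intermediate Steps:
$F{\left(z \right)} = 2 z \left(5 + z\right)$ ($F{\left(z \right)} = \left(z + z\right) \left(z + 5\right) = 2 z \left(5 + z\right)$)
$E{\left(d,p \right)} = -4 + \frac{p}{2}$ ($E{\left(d,p \right)} = -4 + \frac{p - 2 \left(-5\right) \left(5 - 5\right)}{2} = -4 + \frac{p - 2 \left(-5\right) 0}{2} = -4 + \frac{p - 0}{2} = -4 + \frac{p + 0}{2} = -4 + \frac{p}{2}$)
$R = 16$ ($R = \left(-4 + \frac{1}{2} \cdot 4\right)^{4} = \left(-4 + 2\right)^{4} = \left(-2\right)^{4} = 16$)
$w{\left(V,b \right)} = 96 - 6 b$ ($w{\left(V,b \right)} = 6 \left(16 - b\right) = 96 - 6 b$)
$w{\left(-3,4 \right)} 84 - 7 = \left(96 - 24\right) 84 - 7 = 72 \cdot 84 - 7 = 6048 - 7 = 6041$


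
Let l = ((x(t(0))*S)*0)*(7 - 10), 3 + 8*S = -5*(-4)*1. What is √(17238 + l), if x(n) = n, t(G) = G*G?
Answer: 13*√102 ≈ 131.29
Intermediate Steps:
t(G) = G²
S = 17/8 (S = -3/8 + (-5*(-4)*1)/8 = -3/8 + (20*1)/8 = -3/8 + (⅛)*20 = -3/8 + 5/2 = 17/8 ≈ 2.1250)
l = 0 (l = ((0²*(17/8))*0)*(7 - 10) = ((0*(17/8))*0)*(-3) = (0*0)*(-3) = 0*(-3) = 0)
√(17238 + l) = √(17238 + 0) = √17238 = 13*√102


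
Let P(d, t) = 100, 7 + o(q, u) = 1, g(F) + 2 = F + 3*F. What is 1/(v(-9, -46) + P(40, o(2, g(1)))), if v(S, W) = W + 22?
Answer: 1/76 ≈ 0.013158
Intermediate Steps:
g(F) = -2 + 4*F (g(F) = -2 + (F + 3*F) = -2 + 4*F)
o(q, u) = -6 (o(q, u) = -7 + 1 = -6)
v(S, W) = 22 + W
1/(v(-9, -46) + P(40, o(2, g(1)))) = 1/((22 - 46) + 100) = 1/(-24 + 100) = 1/76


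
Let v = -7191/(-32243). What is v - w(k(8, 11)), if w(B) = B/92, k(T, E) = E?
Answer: 306899/2966356 ≈ 0.10346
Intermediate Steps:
w(B) = B/92 (w(B) = B*(1/92) = B/92)
v = 7191/32243 (v = -7191*(-1/32243) = 7191/32243 ≈ 0.22303)
v - w(k(8, 11)) = 7191/32243 - 11/92 = 306899/2966356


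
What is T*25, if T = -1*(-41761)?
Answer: 1044025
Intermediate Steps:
T = 41761
T*25 = 41761*25 = 1044025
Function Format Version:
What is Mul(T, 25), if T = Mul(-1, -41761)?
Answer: 1044025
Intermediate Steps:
T = 41761
Mul(T, 25) = Mul(41761, 25) = 1044025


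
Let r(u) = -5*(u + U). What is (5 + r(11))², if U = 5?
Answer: 5625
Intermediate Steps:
r(u) = -25 - 5*u (r(u) = -5*(u + 5) = -5*(5 + u) = -25 - 5*u)
(5 + r(11))² = (5 + (-25 - 5*11))² = (5 + (-25 - 55))² = (5 - 80)² = (-75)² = 5625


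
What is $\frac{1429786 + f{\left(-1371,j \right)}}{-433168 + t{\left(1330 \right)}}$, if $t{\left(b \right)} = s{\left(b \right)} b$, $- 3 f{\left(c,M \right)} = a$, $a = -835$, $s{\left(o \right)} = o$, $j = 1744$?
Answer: $\frac{4290193}{4007196} \approx 1.0706$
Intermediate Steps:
$f{\left(c,M \right)} = \frac{835}{3}$ ($f{\left(c,M \right)} = \left(- \frac{1}{3}\right) \left(-835\right) = \frac{835}{3}$)
$t{\left(b \right)} = b^{2}$ ($t{\left(b \right)} = b b = b^{2}$)
$\frac{1429786 + f{\left(-1371,j \right)}}{-433168 + t{\left(1330 \right)}} = \frac{1429786 + \frac{835}{3}}{-433168 + 1330^{2}} = \frac{4290193}{3 \left(-433168 + 1768900\right)} = \frac{4290193}{3 \cdot 1335732} = \frac{4290193}{3} \cdot \frac{1}{1335732} = \frac{4290193}{4007196}$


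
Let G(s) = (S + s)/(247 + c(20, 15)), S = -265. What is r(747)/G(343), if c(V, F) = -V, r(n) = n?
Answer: 56523/26 ≈ 2174.0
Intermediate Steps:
G(s) = -265/227 + s/227 (G(s) = (-265 + s)/(247 - 1*20) = (-265 + s)/(247 - 20) = (-265 + s)/227 = (-265 + s)*(1/227) = -265/227 + s/227)
r(747)/G(343) = 747/(-265/227 + (1/227)*343) = 747/(-265/227 + 343/227) = 747/(78/227) = 747*(227/78) = 56523/26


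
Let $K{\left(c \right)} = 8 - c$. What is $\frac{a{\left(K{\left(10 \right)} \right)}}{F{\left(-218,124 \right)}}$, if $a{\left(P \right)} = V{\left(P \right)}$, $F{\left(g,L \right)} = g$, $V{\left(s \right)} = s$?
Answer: $\frac{1}{109} \approx 0.0091743$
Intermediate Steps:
$a{\left(P \right)} = P$
$\frac{a{\left(K{\left(10 \right)} \right)}}{F{\left(-218,124 \right)}} = \frac{8 - 10}{-218} = \left(8 - 10\right) \left(- \frac{1}{218}\right) = \left(-2\right) \left(- \frac{1}{218}\right) = \frac{1}{109}$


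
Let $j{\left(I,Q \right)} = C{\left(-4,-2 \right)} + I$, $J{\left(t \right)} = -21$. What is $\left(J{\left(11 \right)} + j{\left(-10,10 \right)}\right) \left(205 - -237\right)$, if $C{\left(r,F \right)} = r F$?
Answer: $-10166$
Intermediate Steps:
$C{\left(r,F \right)} = F r$
$j{\left(I,Q \right)} = 8 + I$ ($j{\left(I,Q \right)} = \left(-2\right) \left(-4\right) + I = 8 + I$)
$\left(J{\left(11 \right)} + j{\left(-10,10 \right)}\right) \left(205 - -237\right) = \left(-21 + \left(8 - 10\right)\right) \left(205 - -237\right) = \left(-21 - 2\right) \left(205 + 237\right) = \left(-23\right) 442 = -10166$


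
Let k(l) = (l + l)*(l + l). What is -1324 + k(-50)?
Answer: 8676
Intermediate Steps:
k(l) = 4*l**2 (k(l) = (2*l)*(2*l) = 4*l**2)
-1324 + k(-50) = -1324 + 4*(-50)**2 = -1324 + 4*2500 = -1324 + 10000 = 8676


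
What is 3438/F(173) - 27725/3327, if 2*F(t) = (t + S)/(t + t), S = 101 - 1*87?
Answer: 7132613/561 ≈ 12714.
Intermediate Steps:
S = 14 (S = 101 - 87 = 14)
F(t) = (14 + t)/(4*t) (F(t) = ((t + 14)/(t + t))/2 = ((14 + t)/((2*t)))/2 = ((14 + t)*(1/(2*t)))/2 = ((14 + t)/(2*t))/2 = (14 + t)/(4*t))
3438/F(173) - 27725/3327 = 3438/(((¼)*(14 + 173)/173)) - 27725/3327 = 3438/(((¼)*(1/173)*187)) - 27725*1/3327 = 3438/(187/692) - 25/3 = 3438*(692/187) - 25/3 = 2379096/187 - 25/3 = 7132613/561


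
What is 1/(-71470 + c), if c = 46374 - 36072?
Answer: -1/61168 ≈ -1.6348e-5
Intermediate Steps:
c = 10302
1/(-71470 + c) = 1/(-71470 + 10302) = 1/(-61168) = -1/61168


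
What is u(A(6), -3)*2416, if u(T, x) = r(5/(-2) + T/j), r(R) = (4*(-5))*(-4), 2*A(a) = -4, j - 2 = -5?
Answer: 193280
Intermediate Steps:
j = -3 (j = 2 - 5 = -3)
A(a) = -2 (A(a) = (½)*(-4) = -2)
r(R) = 80 (r(R) = -20*(-4) = 80)
u(T, x) = 80
u(A(6), -3)*2416 = 80*2416 = 193280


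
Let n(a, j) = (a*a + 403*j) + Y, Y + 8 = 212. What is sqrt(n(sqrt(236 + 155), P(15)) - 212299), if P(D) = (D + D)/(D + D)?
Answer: I*sqrt(211301) ≈ 459.67*I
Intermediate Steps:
Y = 204 (Y = -8 + 212 = 204)
P(D) = 1 (P(D) = (2*D)/((2*D)) = (2*D)*(1/(2*D)) = 1)
n(a, j) = 204 + a**2 + 403*j (n(a, j) = (a*a + 403*j) + 204 = (a**2 + 403*j) + 204 = 204 + a**2 + 403*j)
sqrt(n(sqrt(236 + 155), P(15)) - 212299) = sqrt((204 + (sqrt(236 + 155))**2 + 403*1) - 212299) = sqrt((204 + (sqrt(391))**2 + 403) - 212299) = sqrt((204 + 391 + 403) - 212299) = sqrt(998 - 212299) = sqrt(-211301) = I*sqrt(211301)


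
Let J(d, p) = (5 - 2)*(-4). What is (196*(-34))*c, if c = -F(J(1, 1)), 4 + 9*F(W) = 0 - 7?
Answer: -73304/9 ≈ -8144.9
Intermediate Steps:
J(d, p) = -12 (J(d, p) = 3*(-4) = -12)
F(W) = -11/9 (F(W) = -4/9 + (0 - 7)/9 = -4/9 + (⅑)*(-7) = -4/9 - 7/9 = -11/9)
c = 11/9 (c = -1*(-11/9) = 11/9 ≈ 1.2222)
(196*(-34))*c = (196*(-34))*(11/9) = -6664*11/9 = -73304/9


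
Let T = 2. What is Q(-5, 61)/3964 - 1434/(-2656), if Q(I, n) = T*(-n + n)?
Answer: 717/1328 ≈ 0.53991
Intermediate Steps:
Q(I, n) = 0 (Q(I, n) = 2*(-n + n) = 2*0 = 0)
Q(-5, 61)/3964 - 1434/(-2656) = 0/3964 - 1434/(-2656) = 0*(1/3964) - 1434*(-1/2656) = 0 + 717/1328 = 717/1328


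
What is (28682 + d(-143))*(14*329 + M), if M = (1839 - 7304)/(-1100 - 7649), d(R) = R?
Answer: 1150217562501/8749 ≈ 1.3147e+8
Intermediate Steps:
M = 5465/8749 (M = -5465/(-8749) = -5465*(-1/8749) = 5465/8749 ≈ 0.62464)
(28682 + d(-143))*(14*329 + M) = (28682 - 143)*(14*329 + 5465/8749) = 28539*(4606 + 5465/8749) = 28539*(40303359/8749) = 1150217562501/8749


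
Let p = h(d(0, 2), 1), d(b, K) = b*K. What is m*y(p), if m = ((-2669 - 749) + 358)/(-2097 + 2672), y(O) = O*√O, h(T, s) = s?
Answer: -612/115 ≈ -5.3217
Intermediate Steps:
d(b, K) = K*b
p = 1
y(O) = O^(3/2)
m = -612/115 (m = (-3418 + 358)/575 = -3060*1/575 = -612/115 ≈ -5.3217)
m*y(p) = -612*1^(3/2)/115 = -612/115*1 = -612/115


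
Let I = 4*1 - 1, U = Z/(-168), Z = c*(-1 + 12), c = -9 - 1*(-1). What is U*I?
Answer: 11/7 ≈ 1.5714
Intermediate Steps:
c = -8 (c = -9 + 1 = -8)
Z = -88 (Z = -8*(-1 + 12) = -8*11 = -88)
U = 11/21 (U = -88/(-168) = -88*(-1/168) = 11/21 ≈ 0.52381)
I = 3 (I = 4 - 1 = 3)
U*I = (11/21)*3 = 11/7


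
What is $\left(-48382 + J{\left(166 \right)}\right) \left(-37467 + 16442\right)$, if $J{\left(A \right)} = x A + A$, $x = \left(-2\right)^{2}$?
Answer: $999780800$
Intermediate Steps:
$x = 4$
$J{\left(A \right)} = 5 A$ ($J{\left(A \right)} = 4 A + A = 5 A$)
$\left(-48382 + J{\left(166 \right)}\right) \left(-37467 + 16442\right) = \left(-48382 + 5 \cdot 166\right) \left(-37467 + 16442\right) = \left(-48382 + 830\right) \left(-21025\right) = \left(-47552\right) \left(-21025\right) = 999780800$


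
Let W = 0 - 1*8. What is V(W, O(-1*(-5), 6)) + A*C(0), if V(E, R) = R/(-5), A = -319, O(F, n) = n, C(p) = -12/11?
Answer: 1734/5 ≈ 346.80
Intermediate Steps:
C(p) = -12/11 (C(p) = -12*1/11 = -12/11)
W = -8 (W = 0 - 8 = -8)
V(E, R) = -R/5 (V(E, R) = R*(-1/5) = -R/5)
V(W, O(-1*(-5), 6)) + A*C(0) = -1/5*6 - 319*(-12/11) = -6/5 + 348 = 1734/5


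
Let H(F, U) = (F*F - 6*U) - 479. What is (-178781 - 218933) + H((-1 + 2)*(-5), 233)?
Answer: -399566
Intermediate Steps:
H(F, U) = -479 + F² - 6*U (H(F, U) = (F² - 6*U) - 479 = -479 + F² - 6*U)
(-178781 - 218933) + H((-1 + 2)*(-5), 233) = (-178781 - 218933) + (-479 + ((-1 + 2)*(-5))² - 6*233) = -397714 + (-479 + (1*(-5))² - 1398) = -397714 + (-479 + (-5)² - 1398) = -397714 + (-479 + 25 - 1398) = -397714 - 1852 = -399566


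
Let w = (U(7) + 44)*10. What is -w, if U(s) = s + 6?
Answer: -570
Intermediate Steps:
U(s) = 6 + s
w = 570 (w = ((6 + 7) + 44)*10 = (13 + 44)*10 = 57*10 = 570)
-w = -1*570 = -570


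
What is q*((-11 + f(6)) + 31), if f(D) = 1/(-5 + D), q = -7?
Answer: -147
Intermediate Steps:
q*((-11 + f(6)) + 31) = -7*((-11 + 1/(-5 + 6)) + 31) = -7*((-11 + 1/1) + 31) = -7*((-11 + 1) + 31) = -7*(-10 + 31) = -7*21 = -147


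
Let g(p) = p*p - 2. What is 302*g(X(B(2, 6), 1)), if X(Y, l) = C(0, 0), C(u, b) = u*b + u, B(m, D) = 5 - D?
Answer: -604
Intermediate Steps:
C(u, b) = u + b*u (C(u, b) = b*u + u = u + b*u)
X(Y, l) = 0 (X(Y, l) = 0*(1 + 0) = 0*1 = 0)
g(p) = -2 + p² (g(p) = p² - 2 = -2 + p²)
302*g(X(B(2, 6), 1)) = 302*(-2 + 0²) = 302*(-2 + 0) = 302*(-2) = -604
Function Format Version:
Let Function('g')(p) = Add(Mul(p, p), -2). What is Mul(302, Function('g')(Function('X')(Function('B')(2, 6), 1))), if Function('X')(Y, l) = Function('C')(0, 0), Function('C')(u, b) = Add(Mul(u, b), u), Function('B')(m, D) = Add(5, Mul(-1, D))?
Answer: -604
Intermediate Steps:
Function('C')(u, b) = Add(u, Mul(b, u)) (Function('C')(u, b) = Add(Mul(b, u), u) = Add(u, Mul(b, u)))
Function('X')(Y, l) = 0 (Function('X')(Y, l) = Mul(0, Add(1, 0)) = Mul(0, 1) = 0)
Function('g')(p) = Add(-2, Pow(p, 2)) (Function('g')(p) = Add(Pow(p, 2), -2) = Add(-2, Pow(p, 2)))
Mul(302, Function('g')(Function('X')(Function('B')(2, 6), 1))) = Mul(302, Add(-2, Pow(0, 2))) = Mul(302, Add(-2, 0)) = Mul(302, -2) = -604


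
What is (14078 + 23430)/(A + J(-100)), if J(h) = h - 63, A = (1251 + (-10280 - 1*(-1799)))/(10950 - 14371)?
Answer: -128314868/550393 ≈ -233.13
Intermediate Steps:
A = 7230/3421 (A = (1251 + (-10280 + 1799))/(-3421) = (1251 - 8481)*(-1/3421) = -7230*(-1/3421) = 7230/3421 ≈ 2.1134)
J(h) = -63 + h
(14078 + 23430)/(A + J(-100)) = (14078 + 23430)/(7230/3421 + (-63 - 100)) = 37508/(7230/3421 - 163) = 37508/(-550393/3421) = 37508*(-3421/550393) = -128314868/550393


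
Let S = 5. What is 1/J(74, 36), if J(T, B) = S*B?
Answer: 1/180 ≈ 0.0055556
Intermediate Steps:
J(T, B) = 5*B
1/J(74, 36) = 1/(5*36) = 1/180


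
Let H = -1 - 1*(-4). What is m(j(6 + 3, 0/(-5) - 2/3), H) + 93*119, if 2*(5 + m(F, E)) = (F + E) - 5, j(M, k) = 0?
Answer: 11061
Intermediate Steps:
H = 3 (H = -1 + 4 = 3)
m(F, E) = -15/2 + E/2 + F/2 (m(F, E) = -5 + ((F + E) - 5)/2 = -5 + ((E + F) - 5)/2 = -5 + (-5 + E + F)/2 = -5 + (-5/2 + E/2 + F/2) = -15/2 + E/2 + F/2)
m(j(6 + 3, 0/(-5) - 2/3), H) + 93*119 = (-15/2 + (½)*3 + (½)*0) + 93*119 = (-15/2 + 3/2 + 0) + 11067 = -6 + 11067 = 11061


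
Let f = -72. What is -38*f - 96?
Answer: 2640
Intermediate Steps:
-38*f - 96 = -38*(-72) - 96 = 2736 - 96 = 2640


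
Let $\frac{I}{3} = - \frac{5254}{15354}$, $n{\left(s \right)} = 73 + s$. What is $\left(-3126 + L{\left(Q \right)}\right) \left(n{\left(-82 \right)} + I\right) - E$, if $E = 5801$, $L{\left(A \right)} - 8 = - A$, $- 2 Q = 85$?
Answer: $\frac{64066420}{2559} \approx 25036.0$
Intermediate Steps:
$Q = - \frac{85}{2}$ ($Q = \left(- \frac{1}{2}\right) 85 = - \frac{85}{2} \approx -42.5$)
$I = - \frac{2627}{2559}$ ($I = 3 \left(- \frac{5254}{15354}\right) = 3 \left(\left(-5254\right) \frac{1}{15354}\right) = 3 \left(- \frac{2627}{7677}\right) = - \frac{2627}{2559} \approx -1.0266$)
$L{\left(A \right)} = 8 - A$
$\left(-3126 + L{\left(Q \right)}\right) \left(n{\left(-82 \right)} + I\right) - E = \left(-3126 + \left(8 - - \frac{85}{2}\right)\right) \left(\left(73 - 82\right) - \frac{2627}{2559}\right) - 5801 = \left(-3126 + \left(8 + \frac{85}{2}\right)\right) \left(-9 - \frac{2627}{2559}\right) - 5801 = \left(-3126 + \frac{101}{2}\right) \left(- \frac{25658}{2559}\right) - 5801 = \left(- \frac{6151}{2}\right) \left(- \frac{25658}{2559}\right) - 5801 = \frac{78911179}{2559} - 5801 = \frac{64066420}{2559}$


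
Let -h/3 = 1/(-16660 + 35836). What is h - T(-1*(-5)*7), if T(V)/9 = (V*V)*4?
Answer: -281887201/6392 ≈ -44100.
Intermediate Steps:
h = -1/6392 (h = -3/(-16660 + 35836) = -3/19176 = -3*1/19176 = -1/6392 ≈ -0.00015645)
T(V) = 36*V**2 (T(V) = 9*((V*V)*4) = 9*(V**2*4) = 9*(4*V**2) = 36*V**2)
h - T(-1*(-5)*7) = -1/6392 - 36*(-1*(-5)*7)**2 = -1/6392 - 36*(5*7)**2 = -1/6392 - 36*35**2 = -1/6392 - 36*1225 = -1/6392 - 1*44100 = -1/6392 - 44100 = -281887201/6392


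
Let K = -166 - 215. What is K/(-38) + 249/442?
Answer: 44466/4199 ≈ 10.590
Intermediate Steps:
K = -381
K/(-38) + 249/442 = -381/(-38) + 249/442 = -381*(-1/38) + 249*(1/442) = 381/38 + 249/442 = 44466/4199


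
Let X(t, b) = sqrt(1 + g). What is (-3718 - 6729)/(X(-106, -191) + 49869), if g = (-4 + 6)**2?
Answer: -520981443/2486917156 + 10447*sqrt(5)/2486917156 ≈ -0.20948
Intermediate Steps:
g = 4 (g = 2**2 = 4)
X(t, b) = sqrt(5) (X(t, b) = sqrt(1 + 4) = sqrt(5))
(-3718 - 6729)/(X(-106, -191) + 49869) = (-3718 - 6729)/(sqrt(5) + 49869) = -10447/(49869 + sqrt(5))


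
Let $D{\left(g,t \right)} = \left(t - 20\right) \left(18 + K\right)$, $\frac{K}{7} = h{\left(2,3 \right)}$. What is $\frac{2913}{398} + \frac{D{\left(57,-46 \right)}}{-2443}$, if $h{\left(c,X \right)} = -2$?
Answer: $\frac{7221531}{972314} \approx 7.4272$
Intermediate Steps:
$K = -14$ ($K = 7 \left(-2\right) = -14$)
$D{\left(g,t \right)} = -80 + 4 t$ ($D{\left(g,t \right)} = \left(t - 20\right) \left(18 - 14\right) = \left(-20 + t\right) 4 = -80 + 4 t$)
$\frac{2913}{398} + \frac{D{\left(57,-46 \right)}}{-2443} = \frac{2913}{398} + \frac{-80 + 4 \left(-46\right)}{-2443} = 2913 \cdot \frac{1}{398} + \left(-80 - 184\right) \left(- \frac{1}{2443}\right) = \frac{2913}{398} - - \frac{264}{2443} = \frac{2913}{398} + \frac{264}{2443} = \frac{7221531}{972314}$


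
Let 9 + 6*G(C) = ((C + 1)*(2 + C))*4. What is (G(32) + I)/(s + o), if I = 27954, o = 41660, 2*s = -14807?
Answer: 57401/68513 ≈ 0.83781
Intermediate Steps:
s = -14807/2 (s = (½)*(-14807) = -14807/2 ≈ -7403.5)
G(C) = -3/2 + 2*(1 + C)*(2 + C)/3 (G(C) = -3/2 + (((C + 1)*(2 + C))*4)/6 = -3/2 + (((1 + C)*(2 + C))*4)/6 = -3/2 + (4*(1 + C)*(2 + C))/6 = -3/2 + 2*(1 + C)*(2 + C)/3)
(G(32) + I)/(s + o) = ((-⅙ + 2*32 + (⅔)*32²) + 27954)/(-14807/2 + 41660) = ((-⅙ + 64 + (⅔)*1024) + 27954)/(68513/2) = ((-⅙ + 64 + 2048/3) + 27954)*(2/68513) = (1493/2 + 27954)*(2/68513) = (57401/2)*(2/68513) = 57401/68513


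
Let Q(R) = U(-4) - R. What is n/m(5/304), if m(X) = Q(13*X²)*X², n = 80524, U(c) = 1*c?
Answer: -687732700217344/9249725 ≈ -7.4352e+7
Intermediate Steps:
U(c) = c
Q(R) = -4 - R
m(X) = X²*(-4 - 13*X²) (m(X) = (-4 - 13*X²)*X² = X²*(-4 - 13*X²))
n/m(5/304) = 80524/(((5/304)²*(-4 - 13*(5/304)²))) = 80524/((25*(-4 - 13*25/92416)/92416)) = 80524/((25*(-4 - 325/92416)/92416)) = 80524/(((25/92416)*(-369989/92416))) = 80524/(-9249725/8540717056) = 80524*(-8540717056/9249725) = -687732700217344/9249725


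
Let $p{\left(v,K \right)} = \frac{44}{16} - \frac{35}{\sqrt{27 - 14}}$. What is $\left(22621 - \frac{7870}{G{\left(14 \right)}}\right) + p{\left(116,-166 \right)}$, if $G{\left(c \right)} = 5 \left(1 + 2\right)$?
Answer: $\frac{265189}{12} - \frac{35 \sqrt{13}}{13} \approx 22089.0$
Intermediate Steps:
$G{\left(c \right)} = 15$ ($G{\left(c \right)} = 5 \cdot 3 = 15$)
$p{\left(v,K \right)} = \frac{11}{4} - \frac{35 \sqrt{13}}{13}$ ($p{\left(v,K \right)} = 44 \cdot \frac{1}{16} - \frac{35}{\sqrt{13}} = \frac{11}{4} - 35 \frac{\sqrt{13}}{13} = \frac{11}{4} - \frac{35 \sqrt{13}}{13}$)
$\left(22621 - \frac{7870}{G{\left(14 \right)}}\right) + p{\left(116,-166 \right)} = \left(22621 - \frac{7870}{15}\right) + \left(\frac{11}{4} - \frac{35 \sqrt{13}}{13}\right) = \left(22621 - \frac{1574}{3}\right) + \left(\frac{11}{4} - \frac{35 \sqrt{13}}{13}\right) = \frac{66289}{3} + \left(\frac{11}{4} - \frac{35 \sqrt{13}}{13}\right) = \frac{265189}{12} - \frac{35 \sqrt{13}}{13}$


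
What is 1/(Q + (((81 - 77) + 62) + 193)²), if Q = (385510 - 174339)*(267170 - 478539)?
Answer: -1/44634936018 ≈ -2.2404e-11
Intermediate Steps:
Q = -44635003099 (Q = 211171*(-211369) = -44635003099)
1/(Q + (((81 - 77) + 62) + 193)²) = 1/(-44635003099 + (((81 - 77) + 62) + 193)²) = 1/(-44635003099 + ((4 + 62) + 193)²) = 1/(-44635003099 + (66 + 193)²) = 1/(-44635003099 + 259²) = 1/(-44635003099 + 67081) = 1/(-44634936018) = -1/44634936018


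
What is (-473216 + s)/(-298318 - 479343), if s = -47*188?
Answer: 482052/777661 ≈ 0.61987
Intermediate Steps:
s = -8836
(-473216 + s)/(-298318 - 479343) = (-473216 - 8836)/(-298318 - 479343) = -482052/(-777661) = -482052*(-1/777661) = 482052/777661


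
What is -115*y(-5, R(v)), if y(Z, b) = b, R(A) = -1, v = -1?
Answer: 115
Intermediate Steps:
-115*y(-5, R(v)) = -115*(-1) = 115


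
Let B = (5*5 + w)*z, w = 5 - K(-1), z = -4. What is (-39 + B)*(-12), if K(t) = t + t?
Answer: 2004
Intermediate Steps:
K(t) = 2*t
w = 7 (w = 5 - 2*(-1) = 5 - 1*(-2) = 5 + 2 = 7)
B = -128 (B = (5*5 + 7)*(-4) = (25 + 7)*(-4) = 32*(-4) = -128)
(-39 + B)*(-12) = (-39 - 128)*(-12) = -167*(-12) = 2004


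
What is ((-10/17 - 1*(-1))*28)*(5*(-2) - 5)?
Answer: -2940/17 ≈ -172.94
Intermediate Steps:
((-10/17 - 1*(-1))*28)*(5*(-2) - 5) = ((-10*1/17 + 1)*28)*(-10 - 5) = ((-10/17 + 1)*28)*(-15) = ((7/17)*28)*(-15) = (196/17)*(-15) = -2940/17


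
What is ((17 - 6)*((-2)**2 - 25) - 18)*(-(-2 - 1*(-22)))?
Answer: 4980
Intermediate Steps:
((17 - 6)*((-2)**2 - 25) - 18)*(-(-2 - 1*(-22))) = (11*(4 - 25) - 18)*(-(-2 + 22)) = (11*(-21) - 18)*(-1*20) = (-231 - 18)*(-20) = -249*(-20) = 4980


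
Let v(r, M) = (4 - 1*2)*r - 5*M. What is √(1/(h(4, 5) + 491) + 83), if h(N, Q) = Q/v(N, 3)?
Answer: √244412454/1716 ≈ 9.1105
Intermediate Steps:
v(r, M) = -5*M + 2*r (v(r, M) = (4 - 2)*r - 5*M = 2*r - 5*M = -5*M + 2*r)
h(N, Q) = Q/(-15 + 2*N) (h(N, Q) = Q/(-5*3 + 2*N) = Q/(-15 + 2*N))
√(1/(h(4, 5) + 491) + 83) = √(1/(5/(-15 + 2*4) + 491) + 83) = √(1/(5/(-15 + 8) + 491) + 83) = √(1/(5/(-7) + 491) + 83) = √(1/(5*(-⅐) + 491) + 83) = √(1/(-5/7 + 491) + 83) = √(1/(3432/7) + 83) = √(7/3432 + 83) = √(284863/3432) = √244412454/1716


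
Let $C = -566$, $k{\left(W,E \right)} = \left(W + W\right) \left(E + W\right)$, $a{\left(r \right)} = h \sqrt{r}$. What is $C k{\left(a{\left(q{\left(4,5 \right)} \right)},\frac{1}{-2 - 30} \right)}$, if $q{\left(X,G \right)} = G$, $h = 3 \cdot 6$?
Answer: $-1833840 + \frac{2547 \sqrt{5}}{4} \approx -1.8324 \cdot 10^{6}$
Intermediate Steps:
$h = 18$
$a{\left(r \right)} = 18 \sqrt{r}$
$k{\left(W,E \right)} = 2 W \left(E + W\right)$
$C k{\left(a{\left(q{\left(4,5 \right)} \right)},\frac{1}{-2 - 30} \right)} = - 566 \cdot 2 \cdot 18 \sqrt{5} \left(\frac{1}{-2 - 30} + 18 \sqrt{5}\right) = - 566 \cdot 2 \cdot 18 \sqrt{5} \left(\frac{1}{-32} + 18 \sqrt{5}\right) = - 566 \cdot 2 \cdot 18 \sqrt{5} \left(- \frac{1}{32} + 18 \sqrt{5}\right) = - 566 \cdot 36 \sqrt{5} \left(- \frac{1}{32} + 18 \sqrt{5}\right) = - 20376 \sqrt{5} \left(- \frac{1}{32} + 18 \sqrt{5}\right)$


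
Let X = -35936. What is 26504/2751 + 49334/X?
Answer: 408364955/49429968 ≈ 8.2615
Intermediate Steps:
26504/2751 + 49334/X = 26504/2751 + 49334/(-35936) = 26504*(1/2751) + 49334*(-1/35936) = 26504/2751 - 24667/17968 = 408364955/49429968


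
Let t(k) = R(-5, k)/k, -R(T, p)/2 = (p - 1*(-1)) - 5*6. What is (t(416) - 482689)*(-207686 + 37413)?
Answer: 17095357947827/208 ≈ 8.2189e+10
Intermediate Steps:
R(T, p) = 58 - 2*p (R(T, p) = -2*((p - 1*(-1)) - 5*6) = -2*((p + 1) - 30) = -2*((1 + p) - 30) = -2*(-29 + p) = 58 - 2*p)
t(k) = (58 - 2*k)/k
(t(416) - 482689)*(-207686 + 37413) = ((-2 + 58/416) - 482689)*(-207686 + 37413) = ((-2 + 58*(1/416)) - 482689)*(-170273) = ((-2 + 29/208) - 482689)*(-170273) = (-387/208 - 482689)*(-170273) = -100399699/208*(-170273) = 17095357947827/208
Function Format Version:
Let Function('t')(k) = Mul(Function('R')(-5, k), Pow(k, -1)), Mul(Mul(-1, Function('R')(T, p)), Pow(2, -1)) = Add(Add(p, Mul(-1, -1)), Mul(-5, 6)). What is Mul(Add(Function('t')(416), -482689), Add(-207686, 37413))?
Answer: Rational(17095357947827, 208) ≈ 8.2189e+10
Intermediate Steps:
Function('R')(T, p) = Add(58, Mul(-2, p)) (Function('R')(T, p) = Mul(-2, Add(Add(p, Mul(-1, -1)), Mul(-5, 6))) = Mul(-2, Add(Add(p, 1), -30)) = Mul(-2, Add(Add(1, p), -30)) = Mul(-2, Add(-29, p)) = Add(58, Mul(-2, p)))
Function('t')(k) = Mul(Pow(k, -1), Add(58, Mul(-2, k))) (Function('t')(k) = Mul(Add(58, Mul(-2, k)), Pow(k, -1)) = Mul(Pow(k, -1), Add(58, Mul(-2, k))))
Mul(Add(Function('t')(416), -482689), Add(-207686, 37413)) = Mul(Add(Add(-2, Mul(58, Pow(416, -1))), -482689), Add(-207686, 37413)) = Mul(Add(Add(-2, Mul(58, Rational(1, 416))), -482689), -170273) = Mul(Add(Add(-2, Rational(29, 208)), -482689), -170273) = Mul(Add(Rational(-387, 208), -482689), -170273) = Mul(Rational(-100399699, 208), -170273) = Rational(17095357947827, 208)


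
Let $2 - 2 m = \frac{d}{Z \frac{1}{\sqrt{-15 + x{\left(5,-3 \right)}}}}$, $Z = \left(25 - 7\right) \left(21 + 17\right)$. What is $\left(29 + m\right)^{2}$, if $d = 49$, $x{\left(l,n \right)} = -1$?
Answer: $\frac{105265199}{116964} - \frac{490 i}{57} \approx 899.98 - 8.5965 i$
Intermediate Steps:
$Z = 684$ ($Z = 18 \cdot 38 = 684$)
$m = 1 - \frac{49 i}{342}$ ($m = 1 - \frac{49 \frac{1}{684 \frac{1}{\sqrt{-15 - 1}}}}{2} = 1 - \frac{49 \frac{1}{684 \frac{1}{\sqrt{-16}}}}{2} = 1 - \frac{49 \frac{1}{684 \frac{1}{4 i}}}{2} = 1 - \frac{49 \frac{1}{684 \left(- \frac{i}{4}\right)}}{2} = 1 - \frac{49 \frac{1}{\left(-171\right) i}}{2} = 1 - \frac{49 \frac{i}{171}}{2} = 1 - \frac{\frac{49}{171} i}{2} = 1 - \frac{49 i}{342} \approx 1.0 - 0.14327 i$)
$\left(29 + m\right)^{2} = \left(29 + \left(1 - \frac{49 i}{342}\right)\right)^{2} = \left(30 - \frac{49 i}{342}\right)^{2}$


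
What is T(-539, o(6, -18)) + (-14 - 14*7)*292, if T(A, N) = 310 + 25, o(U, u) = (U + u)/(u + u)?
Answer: -32369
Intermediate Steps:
o(U, u) = (U + u)/(2*u) (o(U, u) = (U + u)/((2*u)) = (U + u)*(1/(2*u)) = (U + u)/(2*u))
T(A, N) = 335
T(-539, o(6, -18)) + (-14 - 14*7)*292 = 335 + (-14 - 14*7)*292 = 335 + (-14 - 98)*292 = 335 - 112*292 = 335 - 32704 = -32369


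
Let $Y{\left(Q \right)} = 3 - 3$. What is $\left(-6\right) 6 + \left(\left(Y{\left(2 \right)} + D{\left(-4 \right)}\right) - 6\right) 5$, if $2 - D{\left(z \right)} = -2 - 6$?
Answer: $-16$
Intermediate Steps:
$D{\left(z \right)} = 10$ ($D{\left(z \right)} = 2 - \left(-2 - 6\right) = 2 - -8 = 2 + 8 = 10$)
$Y{\left(Q \right)} = 0$ ($Y{\left(Q \right)} = 3 - 3 = 0$)
$\left(-6\right) 6 + \left(\left(Y{\left(2 \right)} + D{\left(-4 \right)}\right) - 6\right) 5 = \left(-6\right) 6 + \left(\left(0 + 10\right) - 6\right) 5 = -36 + \left(10 - 6\right) 5 = -36 + 4 \cdot 5 = -36 + 20 = -16$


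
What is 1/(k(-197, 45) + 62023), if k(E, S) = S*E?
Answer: 1/53158 ≈ 1.8812e-5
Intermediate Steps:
k(E, S) = E*S
1/(k(-197, 45) + 62023) = 1/(-197*45 + 62023) = 1/(-8865 + 62023) = 1/53158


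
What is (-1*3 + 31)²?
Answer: 784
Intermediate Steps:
(-1*3 + 31)² = (-3 + 31)² = 28² = 784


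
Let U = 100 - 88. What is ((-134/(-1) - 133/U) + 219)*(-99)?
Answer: -135399/4 ≈ -33850.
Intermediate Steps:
U = 12
((-134/(-1) - 133/U) + 219)*(-99) = ((-134/(-1) - 133/12) + 219)*(-99) = ((-134*(-1) - 133*1/12) + 219)*(-99) = ((134 - 133/12) + 219)*(-99) = (1475/12 + 219)*(-99) = (4103/12)*(-99) = -135399/4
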